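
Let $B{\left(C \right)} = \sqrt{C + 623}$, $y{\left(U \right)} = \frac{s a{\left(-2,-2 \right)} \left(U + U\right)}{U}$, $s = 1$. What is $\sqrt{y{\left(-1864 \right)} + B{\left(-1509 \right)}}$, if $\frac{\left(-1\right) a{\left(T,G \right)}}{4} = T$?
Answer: $\sqrt{16 + i \sqrt{886}} \approx 4.9897 + 2.9827 i$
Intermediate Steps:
$a{\left(T,G \right)} = - 4 T$
$y{\left(U \right)} = 16$ ($y{\left(U \right)} = \frac{1 \left(\left(-4\right) \left(-2\right)\right) \left(U + U\right)}{U} = \frac{1 \cdot 8 \cdot 2 U}{U} = \frac{8 \cdot 2 U}{U} = \frac{16 U}{U} = 16$)
$B{\left(C \right)} = \sqrt{623 + C}$
$\sqrt{y{\left(-1864 \right)} + B{\left(-1509 \right)}} = \sqrt{16 + \sqrt{623 - 1509}} = \sqrt{16 + \sqrt{-886}} = \sqrt{16 + i \sqrt{886}}$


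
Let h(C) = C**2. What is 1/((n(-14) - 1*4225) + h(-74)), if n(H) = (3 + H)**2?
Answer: 1/1372 ≈ 0.00072886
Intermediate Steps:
1/((n(-14) - 1*4225) + h(-74)) = 1/(((3 - 14)**2 - 1*4225) + (-74)**2) = 1/(((-11)**2 - 4225) + 5476) = 1/((121 - 4225) + 5476) = 1/(-4104 + 5476) = 1/1372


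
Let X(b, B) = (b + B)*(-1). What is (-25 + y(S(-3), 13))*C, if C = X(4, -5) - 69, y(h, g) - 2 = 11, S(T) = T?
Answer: 816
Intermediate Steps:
X(b, B) = -B - b (X(b, B) = (B + b)*(-1) = -B - b)
y(h, g) = 13 (y(h, g) = 2 + 11 = 13)
C = -68 (C = (-1*(-5) - 1*4) - 69 = (5 - 4) - 69 = 1 - 69 = -68)
(-25 + y(S(-3), 13))*C = (-25 + 13)*(-68) = -12*(-68) = 816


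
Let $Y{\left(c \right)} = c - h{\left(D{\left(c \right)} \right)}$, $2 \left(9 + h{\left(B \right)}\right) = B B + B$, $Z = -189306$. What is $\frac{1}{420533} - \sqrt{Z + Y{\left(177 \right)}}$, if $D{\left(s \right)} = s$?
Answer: $\frac{1}{420533} - i \sqrt{204873} \approx 2.3779 \cdot 10^{-6} - 452.63 i$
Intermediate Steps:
$h{\left(B \right)} = -9 + \frac{B}{2} + \frac{B^{2}}{2}$ ($h{\left(B \right)} = -9 + \frac{B B + B}{2} = -9 + \frac{B^{2} + B}{2} = -9 + \frac{B + B^{2}}{2} = -9 + \left(\frac{B}{2} + \frac{B^{2}}{2}\right) = -9 + \frac{B}{2} + \frac{B^{2}}{2}$)
$Y{\left(c \right)} = 9 + \frac{c}{2} - \frac{c^{2}}{2}$ ($Y{\left(c \right)} = c - \left(-9 + \frac{c}{2} + \frac{c^{2}}{2}\right) = 9 + \frac{c}{2} - \frac{c^{2}}{2}$)
$\frac{1}{420533} - \sqrt{Z + Y{\left(177 \right)}} = \frac{1}{420533} - \sqrt{-189306 + \left(9 + \frac{1}{2} \cdot 177 - \frac{177^{2}}{2}\right)} = \frac{1}{420533} - \sqrt{-189306 + \left(9 + \frac{177}{2} - \frac{31329}{2}\right)} = \frac{1}{420533} - \sqrt{-189306 - 15567} = \frac{1}{420533} - \sqrt{-204873} = \frac{1}{420533} - i \sqrt{204873}$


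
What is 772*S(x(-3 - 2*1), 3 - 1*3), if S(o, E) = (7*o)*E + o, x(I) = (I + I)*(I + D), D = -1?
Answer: 46320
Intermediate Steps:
x(I) = 2*I*(-1 + I) (x(I) = (I + I)*(I - 1) = (2*I)*(-1 + I) = 2*I*(-1 + I))
S(o, E) = o + 7*E*o (S(o, E) = 7*E*o + o = o + 7*E*o)
772*S(x(-3 - 2*1), 3 - 1*3) = 772*((2*(-3 - 2*1)*(-1 + (-3 - 2*1)))*(1 + 7*(3 - 1*3))) = 772*((2*(-3 - 2)*(-1 + (-3 - 2)))*(1 + 7*(3 - 3))) = 772*((2*(-5)*(-1 - 5))*(1 + 7*0)) = 772*((2*(-5)*(-6))*(1 + 0)) = 772*(60*1) = 772*60 = 46320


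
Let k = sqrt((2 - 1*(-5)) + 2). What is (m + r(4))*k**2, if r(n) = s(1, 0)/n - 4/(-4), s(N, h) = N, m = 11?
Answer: 441/4 ≈ 110.25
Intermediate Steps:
k = 3 (k = sqrt((2 + 5) + 2) = sqrt(7 + 2) = sqrt(9) = 3)
r(n) = 1 + 1/n (r(n) = 1/n - 4/(-4) = 1/n - 4*(-1/4) = 1/n + 1 = 1 + 1/n)
(m + r(4))*k**2 = (11 + (1 + 4)/4)*3**2 = (11 + (1/4)*5)*9 = (11 + 5/4)*9 = (49/4)*9 = 441/4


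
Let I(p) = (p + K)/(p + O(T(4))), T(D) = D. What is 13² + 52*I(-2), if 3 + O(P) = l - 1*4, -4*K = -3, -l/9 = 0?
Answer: 1586/9 ≈ 176.22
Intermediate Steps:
l = 0 (l = -9*0 = 0)
K = ¾ (K = -¼*(-3) = ¾ ≈ 0.75000)
O(P) = -7 (O(P) = -3 + (0 - 1*4) = -3 + (0 - 4) = -3 - 4 = -7)
I(p) = (¾ + p)/(-7 + p) (I(p) = (p + ¾)/(p - 7) = (¾ + p)/(-7 + p))
13² + 52*I(-2) = 13² + 52*((¾ - 2)/(-7 - 2)) = 169 + 52*(-5/4/(-9)) = 169 + 52*(-⅑*(-5/4)) = 169 + 52*(5/36) = 169 + 65/9 = 1586/9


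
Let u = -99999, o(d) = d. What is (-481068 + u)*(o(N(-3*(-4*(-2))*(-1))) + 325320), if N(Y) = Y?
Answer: -189046662048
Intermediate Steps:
(-481068 + u)*(o(N(-3*(-4*(-2))*(-1))) + 325320) = (-481068 - 99999)*(-3*(-4*(-2))*(-1) + 325320) = -581067*(-24*(-1) + 325320) = -581067*(-3*(-8) + 325320) = -581067*(24 + 325320) = -581067*325344 = -189046662048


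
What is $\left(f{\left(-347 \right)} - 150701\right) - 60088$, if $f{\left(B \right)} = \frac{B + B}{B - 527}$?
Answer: $- \frac{92114446}{437} \approx -2.1079 \cdot 10^{5}$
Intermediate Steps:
$f{\left(B \right)} = \frac{2 B}{-527 + B}$
$\left(f{\left(-347 \right)} - 150701\right) - 60088 = \left(2 \left(-347\right) \frac{1}{-527 - 347} - 150701\right) - 60088 = \left(2 \left(-347\right) \frac{1}{-874} - 150701\right) - 60088 = \left(2 \left(-347\right) \left(- \frac{1}{874}\right) - 150701\right) - 60088 = \left(\frac{347}{437} - 150701\right) - 60088 = - \frac{65855990}{437} - 60088 = - \frac{92114446}{437}$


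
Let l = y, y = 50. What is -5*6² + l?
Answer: -130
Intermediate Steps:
l = 50
-5*6² + l = -5*6² + 50 = -5*36 + 50 = -180 + 50 = -130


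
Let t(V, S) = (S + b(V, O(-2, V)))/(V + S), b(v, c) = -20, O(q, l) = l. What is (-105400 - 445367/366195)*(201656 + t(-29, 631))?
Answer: -1561876185332681647/73483130 ≈ -2.1255e+10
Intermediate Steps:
t(V, S) = (-20 + S)/(S + V) (t(V, S) = (S - 20)/(V + S) = (-20 + S)/(S + V))
(-105400 - 445367/366195)*(201656 + t(-29, 631)) = (-105400 - 445367/366195)*(201656 + (-20 + 631)/(631 - 29)) = (-105400 - 445367*1/366195)*(201656 + 611/602) = (-105400 - 445367/366195)*(201656 + (1/602)*611) = -38597398367*(201656 + 611/602)/366195 = -38597398367/366195*121397523/602 = -1561876185332681647/73483130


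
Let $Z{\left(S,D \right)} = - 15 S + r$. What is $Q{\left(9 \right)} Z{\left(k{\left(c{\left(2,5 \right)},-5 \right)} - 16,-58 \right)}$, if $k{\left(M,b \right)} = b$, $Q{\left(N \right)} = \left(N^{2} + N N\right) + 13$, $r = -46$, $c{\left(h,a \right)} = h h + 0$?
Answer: $47075$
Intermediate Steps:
$c{\left(h,a \right)} = h^{2}$ ($c{\left(h,a \right)} = h^{2} + 0 = h^{2}$)
$Q{\left(N \right)} = 13 + 2 N^{2}$ ($Q{\left(N \right)} = \left(N^{2} + N^{2}\right) + 13 = 2 N^{2} + 13 = 13 + 2 N^{2}$)
$Z{\left(S,D \right)} = -46 - 15 S$ ($Z{\left(S,D \right)} = - 15 S - 46 = -46 - 15 S$)
$Q{\left(9 \right)} Z{\left(k{\left(c{\left(2,5 \right)},-5 \right)} - 16,-58 \right)} = \left(13 + 2 \cdot 9^{2}\right) \left(-46 - 15 \left(-5 - 16\right)\right) = \left(13 + 2 \cdot 81\right) \left(-46 - -315\right) = \left(13 + 162\right) \left(-46 + 315\right) = 175 \cdot 269 = 47075$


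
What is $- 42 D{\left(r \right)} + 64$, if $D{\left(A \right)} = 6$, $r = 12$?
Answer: $-188$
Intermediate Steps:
$- 42 D{\left(r \right)} + 64 = \left(-42\right) 6 + 64 = -252 + 64 = -188$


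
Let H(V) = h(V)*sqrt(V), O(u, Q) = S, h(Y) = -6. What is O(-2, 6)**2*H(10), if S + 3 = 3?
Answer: 0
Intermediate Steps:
S = 0 (S = -3 + 3 = 0)
O(u, Q) = 0
H(V) = -6*sqrt(V)
O(-2, 6)**2*H(10) = 0**2*(-6*sqrt(10)) = 0*(-6*sqrt(10)) = 0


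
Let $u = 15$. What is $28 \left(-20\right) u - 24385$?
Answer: $-32785$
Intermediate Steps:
$28 \left(-20\right) u - 24385 = 28 \left(-20\right) 15 - 24385 = \left(-560\right) 15 - 24385 = -8400 - 24385 = -32785$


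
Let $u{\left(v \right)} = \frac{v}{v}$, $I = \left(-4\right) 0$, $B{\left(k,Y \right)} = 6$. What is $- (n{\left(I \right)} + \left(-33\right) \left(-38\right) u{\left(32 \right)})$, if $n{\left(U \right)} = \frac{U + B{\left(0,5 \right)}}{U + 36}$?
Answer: $- \frac{7525}{6} \approx -1254.2$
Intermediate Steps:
$I = 0$
$n{\left(U \right)} = \frac{6 + U}{36 + U}$ ($n{\left(U \right)} = \frac{U + 6}{U + 36} = \frac{6 + U}{36 + U}$)
$u{\left(v \right)} = 1$
$- (n{\left(I \right)} + \left(-33\right) \left(-38\right) u{\left(32 \right)}) = - (\frac{6 + 0}{36 + 0} + \left(-33\right) \left(-38\right) 1) = - (\frac{1}{36} \cdot 6 + 1254 \cdot 1) = - (\frac{1}{36} \cdot 6 + 1254) = - (\frac{1}{6} + 1254) = \left(-1\right) \frac{7525}{6} = - \frac{7525}{6}$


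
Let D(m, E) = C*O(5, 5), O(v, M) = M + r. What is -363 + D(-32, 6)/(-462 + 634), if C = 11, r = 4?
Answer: -62337/172 ≈ -362.42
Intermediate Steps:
O(v, M) = 4 + M (O(v, M) = M + 4 = 4 + M)
D(m, E) = 99 (D(m, E) = 11*(4 + 5) = 11*9 = 99)
-363 + D(-32, 6)/(-462 + 634) = -363 + 99/(-462 + 634) = -363 + 99/172 = -62337/172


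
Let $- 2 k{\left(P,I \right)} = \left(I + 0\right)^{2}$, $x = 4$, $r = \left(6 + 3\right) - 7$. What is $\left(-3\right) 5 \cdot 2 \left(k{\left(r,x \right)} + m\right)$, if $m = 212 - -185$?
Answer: $-11670$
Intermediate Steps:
$r = 2$ ($r = 9 - 7 = 2$)
$m = 397$ ($m = 212 + 185 = 397$)
$k{\left(P,I \right)} = - \frac{I^{2}}{2}$ ($k{\left(P,I \right)} = - \frac{\left(I + 0\right)^{2}}{2} = - \frac{I^{2}}{2}$)
$\left(-3\right) 5 \cdot 2 \left(k{\left(r,x \right)} + m\right) = \left(-3\right) 5 \cdot 2 \left(- \frac{4^{2}}{2} + 397\right) = \left(-15\right) 2 \left(\left(- \frac{1}{2}\right) 16 + 397\right) = - 30 \left(-8 + 397\right) = \left(-30\right) 389 = -11670$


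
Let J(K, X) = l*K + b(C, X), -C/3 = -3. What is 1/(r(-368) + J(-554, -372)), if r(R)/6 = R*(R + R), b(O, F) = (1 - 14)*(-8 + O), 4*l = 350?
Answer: 1/1576600 ≈ 6.3428e-7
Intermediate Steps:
l = 175/2 (l = (¼)*350 = 175/2 ≈ 87.500)
C = 9 (C = -3*(-3) = 9)
b(O, F) = 104 - 13*O (b(O, F) = -13*(-8 + O) = 104 - 13*O)
r(R) = 12*R² (r(R) = 6*(R*(R + R)) = 6*(R*(2*R)) = 6*(2*R²) = 12*R²)
J(K, X) = -13 + 175*K/2 (J(K, X) = 175*K/2 + (104 - 13*9) = 175*K/2 + (104 - 117) = 175*K/2 - 13 = -13 + 175*K/2)
1/(r(-368) + J(-554, -372)) = 1/(12*(-368)² + (-13 + (175/2)*(-554))) = 1/(12*135424 + (-13 - 48475)) = 1/(1625088 - 48488) = 1/1576600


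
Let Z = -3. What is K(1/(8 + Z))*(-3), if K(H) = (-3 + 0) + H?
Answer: 42/5 ≈ 8.4000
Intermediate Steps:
K(H) = -3 + H
K(1/(8 + Z))*(-3) = (-3 + 1/(8 - 3))*(-3) = (-3 + 1/5)*(-3) = (-3 + ⅕)*(-3) = -14/5*(-3) = 42/5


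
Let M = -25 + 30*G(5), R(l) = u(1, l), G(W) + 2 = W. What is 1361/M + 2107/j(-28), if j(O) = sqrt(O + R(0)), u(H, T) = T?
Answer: 1361/65 - 301*I*sqrt(7)/2 ≈ 20.938 - 398.19*I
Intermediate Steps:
G(W) = -2 + W
R(l) = l
j(O) = sqrt(O) (j(O) = sqrt(O + 0) = sqrt(O))
M = 65 (M = -25 + 30*(-2 + 5) = -25 + 30*3 = -25 + 90 = 65)
1361/M + 2107/j(-28) = 1361/65 + 2107/(sqrt(-28)) = 1361*(1/65) + 2107/((2*I*sqrt(7))) = 1361/65 + 2107*(-I*sqrt(7)/14) = 1361/65 - 301*I*sqrt(7)/2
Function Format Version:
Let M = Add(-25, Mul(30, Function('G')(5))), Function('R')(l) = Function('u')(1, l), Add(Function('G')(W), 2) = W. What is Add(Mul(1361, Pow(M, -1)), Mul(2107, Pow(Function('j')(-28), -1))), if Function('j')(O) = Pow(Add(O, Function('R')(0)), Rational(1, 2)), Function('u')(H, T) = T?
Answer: Add(Rational(1361, 65), Mul(Rational(-301, 2), I, Pow(7, Rational(1, 2)))) ≈ Add(20.938, Mul(-398.19, I))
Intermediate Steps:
Function('G')(W) = Add(-2, W)
Function('R')(l) = l
Function('j')(O) = Pow(O, Rational(1, 2)) (Function('j')(O) = Pow(Add(O, 0), Rational(1, 2)) = Pow(O, Rational(1, 2)))
M = 65 (M = Add(-25, Mul(30, Add(-2, 5))) = Add(-25, Mul(30, 3)) = Add(-25, 90) = 65)
Add(Mul(1361, Pow(M, -1)), Mul(2107, Pow(Function('j')(-28), -1))) = Add(Mul(1361, Pow(65, -1)), Mul(2107, Pow(Pow(-28, Rational(1, 2)), -1))) = Add(Mul(1361, Rational(1, 65)), Mul(2107, Pow(Mul(2, I, Pow(7, Rational(1, 2))), -1))) = Add(Rational(1361, 65), Mul(2107, Mul(Rational(-1, 14), I, Pow(7, Rational(1, 2))))) = Add(Rational(1361, 65), Mul(Rational(-301, 2), I, Pow(7, Rational(1, 2))))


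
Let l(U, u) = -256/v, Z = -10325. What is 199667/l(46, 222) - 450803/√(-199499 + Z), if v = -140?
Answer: 6988345/64 + 450803*I*√13114/52456 ≈ 1.0919e+5 + 984.15*I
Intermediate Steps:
l(U, u) = 64/35 (l(U, u) = -256/(-140) = -256*(-1/140) = 64/35)
199667/l(46, 222) - 450803/√(-199499 + Z) = 199667/(64/35) - 450803/√(-199499 - 10325) = 199667*(35/64) - 450803*(-I*√13114/52456) = 6988345/64 - 450803*(-I*√13114/52456) = 6988345/64 - (-450803)*I*√13114/52456 = 6988345/64 + 450803*I*√13114/52456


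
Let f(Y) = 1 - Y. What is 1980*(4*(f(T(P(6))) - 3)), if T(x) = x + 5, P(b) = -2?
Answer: -39600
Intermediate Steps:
T(x) = 5 + x
1980*(4*(f(T(P(6))) - 3)) = 1980*(4*((1 - (5 - 2)) - 3)) = 1980*(4*((1 - 1*3) - 3)) = 1980*(4*((1 - 3) - 3)) = 1980*(4*(-2 - 3)) = 1980*(4*(-5)) = 1980*(-20) = -39600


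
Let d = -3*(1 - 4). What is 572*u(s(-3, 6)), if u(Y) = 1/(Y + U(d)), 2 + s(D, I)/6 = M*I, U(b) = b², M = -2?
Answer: -572/3 ≈ -190.67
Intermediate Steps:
d = 9 (d = -3*(-3) = 9)
s(D, I) = -12 - 12*I (s(D, I) = -12 + 6*(-2*I) = -12 - 12*I)
u(Y) = 1/(81 + Y) (u(Y) = 1/(Y + 9²) = 1/(Y + 81) = 1/(81 + Y))
572*u(s(-3, 6)) = 572/(81 + (-12 - 12*6)) = 572/(81 + (-12 - 72)) = 572/(81 - 84) = 572/(-3) = 572*(-⅓) = -572/3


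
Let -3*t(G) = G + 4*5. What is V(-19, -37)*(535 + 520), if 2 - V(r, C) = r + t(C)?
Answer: 48530/3 ≈ 16177.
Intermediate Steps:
t(G) = -20/3 - G/3 (t(G) = -(G + 4*5)/3 = -(G + 20)/3 = -(20 + G)/3 = -20/3 - G/3)
V(r, C) = 26/3 - r + C/3 (V(r, C) = 2 - (r + (-20/3 - C/3)) = 2 - (-20/3 + r - C/3) = 2 + (20/3 - r + C/3) = 26/3 - r + C/3)
V(-19, -37)*(535 + 520) = (26/3 - 1*(-19) + (⅓)*(-37))*(535 + 520) = (26/3 + 19 - 37/3)*1055 = (46/3)*1055 = 48530/3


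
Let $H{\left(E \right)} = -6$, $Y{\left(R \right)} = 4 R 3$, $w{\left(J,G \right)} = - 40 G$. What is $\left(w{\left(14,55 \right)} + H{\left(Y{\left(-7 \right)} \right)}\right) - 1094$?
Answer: $-3300$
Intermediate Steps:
$Y{\left(R \right)} = 12 R$
$\left(w{\left(14,55 \right)} + H{\left(Y{\left(-7 \right)} \right)}\right) - 1094 = \left(\left(-40\right) 55 - 6\right) - 1094 = \left(-2200 - 6\right) - 1094 = -2206 - 1094 = -3300$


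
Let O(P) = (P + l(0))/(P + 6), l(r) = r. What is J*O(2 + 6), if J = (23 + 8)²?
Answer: 3844/7 ≈ 549.14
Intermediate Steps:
J = 961 (J = 31² = 961)
O(P) = P/(6 + P) (O(P) = (P + 0)/(P + 6) = P/(6 + P))
J*O(2 + 6) = 961*((2 + 6)/(6 + (2 + 6))) = 961*(8/(6 + 8)) = 961*(8/14) = 961*(8*(1/14)) = 961*(4/7) = 3844/7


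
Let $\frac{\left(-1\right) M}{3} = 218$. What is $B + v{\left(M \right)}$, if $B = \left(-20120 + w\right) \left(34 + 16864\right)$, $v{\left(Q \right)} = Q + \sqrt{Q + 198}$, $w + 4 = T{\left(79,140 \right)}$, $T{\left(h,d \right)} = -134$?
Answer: $-342320338 + 2 i \sqrt{114} \approx -3.4232 \cdot 10^{8} + 21.354 i$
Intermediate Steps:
$M = -654$ ($M = \left(-3\right) 218 = -654$)
$w = -138$ ($w = -4 - 134 = -138$)
$v{\left(Q \right)} = Q + \sqrt{198 + Q}$
$B = -342319684$ ($B = \left(-20120 - 138\right) \left(34 + 16864\right) = \left(-20258\right) 16898 = -342319684$)
$B + v{\left(M \right)} = -342319684 - \left(654 - \sqrt{198 - 654}\right) = -342319684 - \left(654 - \sqrt{-456}\right) = -342319684 - \left(654 - 2 i \sqrt{114}\right) = -342320338 + 2 i \sqrt{114}$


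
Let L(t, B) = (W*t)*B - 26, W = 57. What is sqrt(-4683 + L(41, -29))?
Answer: I*sqrt(72482) ≈ 269.22*I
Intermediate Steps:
L(t, B) = -26 + 57*B*t (L(t, B) = (57*t)*B - 26 = 57*B*t - 26 = -26 + 57*B*t)
sqrt(-4683 + L(41, -29)) = sqrt(-4683 + (-26 + 57*(-29)*41)) = sqrt(-4683 + (-26 - 67773)) = sqrt(-4683 - 67799) = sqrt(-72482) = I*sqrt(72482)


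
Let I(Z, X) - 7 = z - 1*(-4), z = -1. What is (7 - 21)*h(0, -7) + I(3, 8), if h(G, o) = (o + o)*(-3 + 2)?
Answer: -186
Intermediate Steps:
I(Z, X) = 10 (I(Z, X) = 7 + (-1 - 1*(-4)) = 7 + (-1 + 4) = 7 + 3 = 10)
h(G, o) = -2*o (h(G, o) = (2*o)*(-1) = -2*o)
(7 - 21)*h(0, -7) + I(3, 8) = (7 - 21)*(-2*(-7)) + 10 = -14*14 + 10 = -196 + 10 = -186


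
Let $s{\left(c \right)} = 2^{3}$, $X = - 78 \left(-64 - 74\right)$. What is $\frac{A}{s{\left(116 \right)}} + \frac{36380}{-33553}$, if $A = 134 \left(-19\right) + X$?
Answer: $\frac{137723757}{134212} \approx 1026.2$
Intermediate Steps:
$X = 10764$ ($X = \left(-78\right) \left(-138\right) = 10764$)
$A = 8218$ ($A = 134 \left(-19\right) + 10764 = -2546 + 10764 = 8218$)
$s{\left(c \right)} = 8$
$\frac{A}{s{\left(116 \right)}} + \frac{36380}{-33553} = \frac{8218}{8} + \frac{36380}{-33553} = 8218 \cdot \frac{1}{8} + 36380 \left(- \frac{1}{33553}\right) = \frac{4109}{4} - \frac{36380}{33553} = \frac{137723757}{134212}$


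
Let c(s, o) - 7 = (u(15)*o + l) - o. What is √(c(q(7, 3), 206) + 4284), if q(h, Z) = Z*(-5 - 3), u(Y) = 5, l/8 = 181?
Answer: √6563 ≈ 81.012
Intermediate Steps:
l = 1448 (l = 8*181 = 1448)
q(h, Z) = -8*Z (q(h, Z) = Z*(-8) = -8*Z)
c(s, o) = 1455 + 4*o (c(s, o) = 7 + ((5*o + 1448) - o) = 7 + ((1448 + 5*o) - o) = 7 + (1448 + 4*o) = 1455 + 4*o)
√(c(q(7, 3), 206) + 4284) = √((1455 + 4*206) + 4284) = √((1455 + 824) + 4284) = √(2279 + 4284) = √6563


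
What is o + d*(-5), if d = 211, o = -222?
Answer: -1277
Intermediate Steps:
o + d*(-5) = -222 + 211*(-5) = -222 - 1055 = -1277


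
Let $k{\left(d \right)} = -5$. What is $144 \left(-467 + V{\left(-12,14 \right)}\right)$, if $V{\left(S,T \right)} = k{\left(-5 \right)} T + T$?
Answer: $-75312$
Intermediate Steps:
$V{\left(S,T \right)} = - 4 T$ ($V{\left(S,T \right)} = - 5 T + T = - 4 T$)
$144 \left(-467 + V{\left(-12,14 \right)}\right) = 144 \left(-467 - 56\right) = 144 \left(-523\right) = -75312$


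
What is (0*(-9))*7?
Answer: 0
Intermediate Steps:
(0*(-9))*7 = 0*7 = 0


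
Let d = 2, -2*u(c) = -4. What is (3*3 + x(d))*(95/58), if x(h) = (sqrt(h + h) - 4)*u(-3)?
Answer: 475/58 ≈ 8.1897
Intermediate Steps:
u(c) = 2 (u(c) = -1/2*(-4) = 2)
x(h) = -8 + 2*sqrt(2)*sqrt(h) (x(h) = (sqrt(h + h) - 4)*2 = (sqrt(2*h) - 4)*2 = (sqrt(2)*sqrt(h) - 4)*2 = (-4 + sqrt(2)*sqrt(h))*2 = -8 + 2*sqrt(2)*sqrt(h))
(3*3 + x(d))*(95/58) = (3*3 + (-8 + 2*sqrt(2)*sqrt(2)))*(95/58) = (9 + (-8 + 4))*(95*(1/58)) = (9 - 4)*(95/58) = 5*(95/58) = 475/58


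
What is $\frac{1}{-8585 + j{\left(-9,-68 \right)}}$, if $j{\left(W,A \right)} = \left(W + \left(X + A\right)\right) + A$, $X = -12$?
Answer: $- \frac{1}{8742} \approx -0.00011439$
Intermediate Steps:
$j{\left(W,A \right)} = -12 + W + 2 A$ ($j{\left(W,A \right)} = \left(W + \left(-12 + A\right)\right) + A = \left(-12 + A + W\right) + A = -12 + W + 2 A$)
$\frac{1}{-8585 + j{\left(-9,-68 \right)}} = \frac{1}{-8585 - 157} = \frac{1}{-8742} = - \frac{1}{8742}$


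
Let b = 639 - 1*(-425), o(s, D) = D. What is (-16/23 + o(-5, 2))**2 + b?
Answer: 563756/529 ≈ 1065.7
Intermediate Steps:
b = 1064 (b = 639 + 425 = 1064)
(-16/23 + o(-5, 2))**2 + b = (-16/23 + 2)**2 + 1064 = (30/23)**2 + 1064 = 900/529 + 1064 = 563756/529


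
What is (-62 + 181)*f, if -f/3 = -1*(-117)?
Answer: -41769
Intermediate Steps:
f = -351 (f = -(-3)*(-117) = -3*117 = -351)
(-62 + 181)*f = (-62 + 181)*(-351) = 119*(-351) = -41769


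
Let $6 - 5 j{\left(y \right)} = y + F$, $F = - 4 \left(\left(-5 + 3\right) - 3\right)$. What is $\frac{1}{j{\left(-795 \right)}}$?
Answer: $\frac{5}{781} \approx 0.006402$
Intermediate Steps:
$F = 20$ ($F = - 4 \left(-2 - 3\right) = \left(-4\right) \left(-5\right) = 20$)
$j{\left(y \right)} = - \frac{14}{5} - \frac{y}{5}$ ($j{\left(y \right)} = \frac{6}{5} - \frac{y + 20}{5} = \frac{6}{5} - \frac{20 + y}{5} = \frac{6}{5} - \left(4 + \frac{y}{5}\right) = - \frac{14}{5} - \frac{y}{5}$)
$\frac{1}{j{\left(-795 \right)}} = \frac{1}{- \frac{14}{5} - -159} = \frac{1}{- \frac{14}{5} + 159} = \frac{1}{\frac{781}{5}} = \frac{5}{781}$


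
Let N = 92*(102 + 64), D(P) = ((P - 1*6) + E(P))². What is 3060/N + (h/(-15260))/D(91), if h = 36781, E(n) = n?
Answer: 180735148271/902372387840 ≈ 0.20029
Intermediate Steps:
D(P) = (-6 + 2*P)² (D(P) = ((P - 1*6) + P)² = ((P - 6) + P)² = ((-6 + P) + P)² = (-6 + 2*P)²)
N = 15272 (N = 92*166 = 15272)
3060/N + (h/(-15260))/D(91) = 3060/15272 + (36781/(-15260))/((4*(-3 + 91)²)) = 3060*(1/15272) + (36781*(-1/15260))/((4*88²)) = 765/3818 - 36781/(15260*(4*7744)) = 765/3818 - 36781/15260/30976 = 765/3818 - 36781/15260*1/30976 = 765/3818 - 36781/472693760 = 180735148271/902372387840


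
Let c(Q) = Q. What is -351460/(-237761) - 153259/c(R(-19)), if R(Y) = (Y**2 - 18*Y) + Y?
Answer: -36198614459/162628524 ≈ -222.58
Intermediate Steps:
R(Y) = Y**2 - 17*Y
-351460/(-237761) - 153259/c(R(-19)) = -351460/(-237761) - 153259*(-1/(19*(-17 - 19))) = -351460*(-1/237761) - 153259/((-19*(-36))) = 351460/237761 - 153259/684 = -36198614459/162628524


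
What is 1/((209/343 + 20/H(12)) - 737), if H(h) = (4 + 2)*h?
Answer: -6174/4544761 ≈ -0.0013585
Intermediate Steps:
H(h) = 6*h
1/((209/343 + 20/H(12)) - 737) = 1/((209/343 + 20/((6*12))) - 737) = 1/((209*(1/343) + 20/72) - 737) = 1/((209/343 + 20*(1/72)) - 737) = 1/((209/343 + 5/18) - 737) = 1/(5477/6174 - 737) = 1/(-4544761/6174) = -6174/4544761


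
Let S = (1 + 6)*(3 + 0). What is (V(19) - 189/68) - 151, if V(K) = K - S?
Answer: -10593/68 ≈ -155.78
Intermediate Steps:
S = 21 (S = 7*3 = 21)
V(K) = -21 + K (V(K) = K - 1*21 = K - 21 = -21 + K)
(V(19) - 189/68) - 151 = ((-21 + 19) - 189/68) - 151 = (-2 - 189*1/68) - 151 = (-2 - 189/68) - 151 = -325/68 - 151 = -10593/68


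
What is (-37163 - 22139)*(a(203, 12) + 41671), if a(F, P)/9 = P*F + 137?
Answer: -3844430056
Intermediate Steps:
a(F, P) = 1233 + 9*F*P (a(F, P) = 9*(P*F + 137) = 9*(F*P + 137) = 9*(137 + F*P) = 1233 + 9*F*P)
(-37163 - 22139)*(a(203, 12) + 41671) = (-37163 - 22139)*((1233 + 9*203*12) + 41671) = -59302*((1233 + 21924) + 41671) = -59302*(23157 + 41671) = -59302*64828 = -3844430056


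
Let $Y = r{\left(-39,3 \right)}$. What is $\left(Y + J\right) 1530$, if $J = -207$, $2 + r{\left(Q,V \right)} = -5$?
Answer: $-327420$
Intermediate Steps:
$r{\left(Q,V \right)} = -7$ ($r{\left(Q,V \right)} = -2 - 5 = -7$)
$Y = -7$
$\left(Y + J\right) 1530 = \left(-7 - 207\right) 1530 = \left(-214\right) 1530 = -327420$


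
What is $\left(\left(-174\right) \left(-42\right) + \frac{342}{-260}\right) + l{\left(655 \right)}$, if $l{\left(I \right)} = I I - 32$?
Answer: $\frac{56718959}{130} \approx 4.363 \cdot 10^{5}$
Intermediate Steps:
$l{\left(I \right)} = -32 + I^{2}$ ($l{\left(I \right)} = I^{2} - 32 = -32 + I^{2}$)
$\left(\left(-174\right) \left(-42\right) + \frac{342}{-260}\right) + l{\left(655 \right)} = \left(\left(-174\right) \left(-42\right) + \frac{342}{-260}\right) - \left(32 - 655^{2}\right) = \left(7308 + 342 \left(- \frac{1}{260}\right)\right) + \left(-32 + 429025\right) = \left(7308 - \frac{171}{130}\right) + 428993 = \frac{949869}{130} + 428993 = \frac{56718959}{130}$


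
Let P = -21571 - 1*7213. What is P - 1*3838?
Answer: -32622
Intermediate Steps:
P = -28784 (P = -21571 - 7213 = -28784)
P - 1*3838 = -28784 - 1*3838 = -28784 - 3838 = -32622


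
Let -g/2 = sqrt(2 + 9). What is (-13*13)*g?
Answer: 338*sqrt(11) ≈ 1121.0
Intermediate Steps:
g = -2*sqrt(11) (g = -2*sqrt(2 + 9) = -2*sqrt(11) ≈ -6.6332)
(-13*13)*g = (-13*13)*(-2*sqrt(11)) = -(-338)*sqrt(11) = 338*sqrt(11)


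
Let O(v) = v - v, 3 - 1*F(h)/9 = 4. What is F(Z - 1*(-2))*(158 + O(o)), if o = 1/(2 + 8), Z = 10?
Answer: -1422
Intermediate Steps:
o = ⅒ (o = 1/10 = ⅒ ≈ 0.10000)
F(h) = -9 (F(h) = 27 - 9*4 = 27 - 36 = -9)
O(v) = 0
F(Z - 1*(-2))*(158 + O(o)) = -9*(158 + 0) = -9*158 = -1422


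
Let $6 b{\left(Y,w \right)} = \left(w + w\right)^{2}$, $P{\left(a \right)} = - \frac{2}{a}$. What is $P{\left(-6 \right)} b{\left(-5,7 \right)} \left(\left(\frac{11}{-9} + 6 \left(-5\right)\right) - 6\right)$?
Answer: $- \frac{32830}{81} \approx -405.31$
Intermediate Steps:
$b{\left(Y,w \right)} = \frac{2 w^{2}}{3}$ ($b{\left(Y,w \right)} = \frac{\left(w + w\right)^{2}}{6} = \frac{\left(2 w\right)^{2}}{6} = \frac{4 w^{2}}{6} = \frac{2 w^{2}}{3}$)
$P{\left(-6 \right)} b{\left(-5,7 \right)} \left(\left(\frac{11}{-9} + 6 \left(-5\right)\right) - 6\right) = - \frac{2}{-6} \frac{2 \cdot 7^{2}}{3} \left(\left(\frac{11}{-9} + 6 \left(-5\right)\right) - 6\right) = \left(-2\right) \left(- \frac{1}{6}\right) \frac{2}{3} \cdot 49 \left(\left(11 \left(- \frac{1}{9}\right) - 30\right) - 6\right) = \frac{1}{3} \cdot \frac{98}{3} \left(\left(- \frac{11}{9} - 30\right) - 6\right) = \frac{98 \left(- \frac{281}{9} - 6\right)}{9} = \frac{98}{9} \left(- \frac{335}{9}\right) = - \frac{32830}{81}$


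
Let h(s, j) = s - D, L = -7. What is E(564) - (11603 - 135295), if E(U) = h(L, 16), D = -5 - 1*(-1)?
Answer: 123689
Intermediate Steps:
D = -4 (D = -5 + 1 = -4)
h(s, j) = 4 + s (h(s, j) = s - 1*(-4) = s + 4 = 4 + s)
E(U) = -3 (E(U) = 4 - 7 = -3)
E(564) - (11603 - 135295) = -3 - (11603 - 135295) = -3 - 1*(-123692) = -3 + 123692 = 123689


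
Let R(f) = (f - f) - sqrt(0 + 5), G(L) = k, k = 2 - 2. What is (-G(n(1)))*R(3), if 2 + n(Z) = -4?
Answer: 0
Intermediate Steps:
k = 0
n(Z) = -6 (n(Z) = -2 - 4 = -6)
G(L) = 0
R(f) = -sqrt(5) (R(f) = 0 - sqrt(5) = -sqrt(5))
(-G(n(1)))*R(3) = (-1*0)*(-sqrt(5)) = 0*(-sqrt(5)) = 0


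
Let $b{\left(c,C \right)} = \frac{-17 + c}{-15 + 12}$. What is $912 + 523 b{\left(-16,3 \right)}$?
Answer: $6665$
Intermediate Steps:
$b{\left(c,C \right)} = \frac{17}{3} - \frac{c}{3}$ ($b{\left(c,C \right)} = \frac{-17 + c}{-3} = \left(-17 + c\right) \left(- \frac{1}{3}\right) = \frac{17}{3} - \frac{c}{3}$)
$912 + 523 b{\left(-16,3 \right)} = 912 + 523 \left(\frac{17}{3} - - \frac{16}{3}\right) = 912 + 523 \left(\frac{17}{3} + \frac{16}{3}\right) = 912 + 523 \cdot 11 = 912 + 5753 = 6665$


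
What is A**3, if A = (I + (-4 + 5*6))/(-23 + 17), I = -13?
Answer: -2197/216 ≈ -10.171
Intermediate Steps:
A = -13/6 (A = (-13 + (-4 + 5*6))/(-23 + 17) = (-13 + (-4 + 30))/(-6) = (-13 + 26)*(-1/6) = 13*(-1/6) = -13/6 ≈ -2.1667)
A**3 = (-13/6)**3 = -2197/216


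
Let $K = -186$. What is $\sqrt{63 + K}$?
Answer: $i \sqrt{123} \approx 11.091 i$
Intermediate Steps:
$\sqrt{63 + K} = \sqrt{63 - 186} = \sqrt{-123} = i \sqrt{123}$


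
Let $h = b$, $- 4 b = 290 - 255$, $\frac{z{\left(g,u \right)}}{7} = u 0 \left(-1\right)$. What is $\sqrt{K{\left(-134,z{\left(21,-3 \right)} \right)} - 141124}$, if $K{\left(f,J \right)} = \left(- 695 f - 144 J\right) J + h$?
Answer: $\frac{i \sqrt{564531}}{2} \approx 375.68 i$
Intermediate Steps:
$z{\left(g,u \right)} = 0$ ($z{\left(g,u \right)} = 7 u 0 \left(-1\right) = 7 \cdot 0 \left(-1\right) = 7 \cdot 0 = 0$)
$b = - \frac{35}{4}$ ($b = - \frac{290 - 255}{4} = \left(- \frac{1}{4}\right) 35 = - \frac{35}{4} \approx -8.75$)
$h = - \frac{35}{4} \approx -8.75$
$K{\left(f,J \right)} = - \frac{35}{4} + J \left(- 695 f - 144 J\right)$ ($K{\left(f,J \right)} = \left(- 695 f - 144 J\right) J - \frac{35}{4} = J \left(- 695 f - 144 J\right) - \frac{35}{4} = - \frac{35}{4} + J \left(- 695 f - 144 J\right)$)
$\sqrt{K{\left(-134,z{\left(21,-3 \right)} \right)} - 141124} = \sqrt{\left(- \frac{35}{4} - 144 \cdot 0^{2} - 0 \left(-134\right)\right) - 141124} = \sqrt{\left(- \frac{35}{4} - 0 + 0\right) - 141124} = \sqrt{\left(- \frac{35}{4} + 0 + 0\right) - 141124} = \sqrt{- \frac{35}{4} - 141124} = \sqrt{- \frac{564531}{4}} = \frac{i \sqrt{564531}}{2}$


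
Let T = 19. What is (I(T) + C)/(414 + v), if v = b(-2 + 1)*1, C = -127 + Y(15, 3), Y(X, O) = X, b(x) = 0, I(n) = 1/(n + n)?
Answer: -185/684 ≈ -0.27047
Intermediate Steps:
I(n) = 1/(2*n)
C = -112 (C = -127 + 15 = -112)
v = 0 (v = 0*1 = 0)
(I(T) + C)/(414 + v) = ((½)/19 - 112)/(414 + 0) = ((½)*(1/19) - 112)/414 = (1/38 - 112)*(1/414) = -4255/38*1/414 = -185/684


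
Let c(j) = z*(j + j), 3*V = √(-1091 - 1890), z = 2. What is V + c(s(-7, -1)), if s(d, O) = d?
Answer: -28 + I*√2981/3 ≈ -28.0 + 18.2*I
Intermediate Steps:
V = I*√2981/3 (V = √(-1091 - 1890)/3 = √(-2981)/3 = (I*√2981)/3 = I*√2981/3 ≈ 18.2*I)
c(j) = 4*j (c(j) = 2*(j + j) = 2*(2*j) = 4*j)
V + c(s(-7, -1)) = I*√2981/3 + 4*(-7) = I*√2981/3 - 28 = -28 + I*√2981/3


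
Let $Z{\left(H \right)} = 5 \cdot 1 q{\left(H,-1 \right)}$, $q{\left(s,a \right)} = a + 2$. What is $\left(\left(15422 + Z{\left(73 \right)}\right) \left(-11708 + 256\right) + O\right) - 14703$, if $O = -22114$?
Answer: $-176706821$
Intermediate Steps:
$q{\left(s,a \right)} = 2 + a$
$Z{\left(H \right)} = 5$ ($Z{\left(H \right)} = 5 \cdot 1 \left(2 - 1\right) = 5 \cdot 1 = 5$)
$\left(\left(15422 + Z{\left(73 \right)}\right) \left(-11708 + 256\right) + O\right) - 14703 = \left(\left(15422 + 5\right) \left(-11708 + 256\right) - 22114\right) - 14703 = \left(15427 \left(-11452\right) - 22114\right) - 14703 = \left(-176670004 - 22114\right) - 14703 = -176692118 - 14703 = -176706821$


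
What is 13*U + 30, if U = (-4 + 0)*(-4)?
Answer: 238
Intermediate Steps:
U = 16 (U = -4*(-4) = 16)
13*U + 30 = 13*16 + 30 = 208 + 30 = 238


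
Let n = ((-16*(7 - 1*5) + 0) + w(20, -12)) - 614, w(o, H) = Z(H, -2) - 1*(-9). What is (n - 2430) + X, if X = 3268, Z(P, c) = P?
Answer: 189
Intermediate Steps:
w(o, H) = 9 + H (w(o, H) = H - 1*(-9) = H + 9 = 9 + H)
n = -649 (n = ((-16*(7 - 1*5) + 0) + (9 - 12)) - 614 = ((-16*(7 - 5) + 0) - 3) - 614 = ((-16*2 + 0) - 3) - 614 = ((-32 + 0) - 3) - 614 = (-32 - 3) - 614 = -35 - 614 = -649)
(n - 2430) + X = (-649 - 2430) + 3268 = -3079 + 3268 = 189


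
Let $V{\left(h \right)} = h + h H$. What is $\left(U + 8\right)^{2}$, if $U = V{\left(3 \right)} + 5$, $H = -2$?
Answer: $100$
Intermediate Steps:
$V{\left(h \right)} = - h$ ($V{\left(h \right)} = h + h \left(-2\right) = h - 2 h = - h$)
$U = 2$ ($U = \left(-1\right) 3 + 5 = -3 + 5 = 2$)
$\left(U + 8\right)^{2} = \left(2 + 8\right)^{2} = 10^{2} = 100$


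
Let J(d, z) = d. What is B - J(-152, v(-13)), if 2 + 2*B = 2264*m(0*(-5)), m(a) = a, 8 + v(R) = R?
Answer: 151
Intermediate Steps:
v(R) = -8 + R
B = -1 (B = -1 + (2264*(0*(-5)))/2 = -1 + (2264*0)/2 = -1 + (½)*0 = -1 + 0 = -1)
B - J(-152, v(-13)) = -1 - 1*(-152) = -1 + 152 = 151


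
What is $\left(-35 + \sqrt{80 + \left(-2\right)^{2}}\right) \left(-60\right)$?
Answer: $2100 - 120 \sqrt{21} \approx 1550.1$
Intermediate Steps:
$\left(-35 + \sqrt{80 + \left(-2\right)^{2}}\right) \left(-60\right) = \left(-35 + \sqrt{80 + 4}\right) \left(-60\right) = \left(-35 + \sqrt{84}\right) \left(-60\right) = \left(-35 + 2 \sqrt{21}\right) \left(-60\right) = 2100 - 120 \sqrt{21}$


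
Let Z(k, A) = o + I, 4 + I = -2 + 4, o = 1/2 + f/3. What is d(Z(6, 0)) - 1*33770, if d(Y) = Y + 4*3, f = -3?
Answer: -67521/2 ≈ -33761.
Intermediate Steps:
o = -1/2 (o = 1/2 - 3/3 = 1*(1/2) - 3*1/3 = 1/2 - 1 = -1/2 ≈ -0.50000)
I = -2 (I = -4 + (-2 + 4) = -4 + 2 = -2)
Z(k, A) = -5/2 (Z(k, A) = -1/2 - 2 = -5/2)
d(Y) = 12 + Y (d(Y) = Y + 12 = 12 + Y)
d(Z(6, 0)) - 1*33770 = (12 - 5/2) - 1*33770 = 19/2 - 33770 = -67521/2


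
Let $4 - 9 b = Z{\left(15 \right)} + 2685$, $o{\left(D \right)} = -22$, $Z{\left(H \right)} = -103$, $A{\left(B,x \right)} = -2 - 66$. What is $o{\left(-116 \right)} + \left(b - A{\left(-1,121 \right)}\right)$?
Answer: $- \frac{2164}{9} \approx -240.44$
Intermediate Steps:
$A{\left(B,x \right)} = -68$
$b = - \frac{2578}{9}$ ($b = \frac{4}{9} - \frac{-103 + 2685}{9} = \frac{4}{9} - \frac{2582}{9} = - \frac{2578}{9} \approx -286.44$)
$o{\left(-116 \right)} + \left(b - A{\left(-1,121 \right)}\right) = -22 - \frac{1966}{9} = - \frac{2164}{9}$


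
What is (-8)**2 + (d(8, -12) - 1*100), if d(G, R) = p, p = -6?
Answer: -42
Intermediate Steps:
d(G, R) = -6
(-8)**2 + (d(8, -12) - 1*100) = (-8)**2 + (-6 - 1*100) = 64 + (-6 - 100) = 64 - 106 = -42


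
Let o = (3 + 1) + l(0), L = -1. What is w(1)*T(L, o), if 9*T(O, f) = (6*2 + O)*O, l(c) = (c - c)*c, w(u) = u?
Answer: -11/9 ≈ -1.2222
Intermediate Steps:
l(c) = 0 (l(c) = 0*c = 0)
o = 4 (o = (3 + 1) + 0 = 4 + 0 = 4)
T(O, f) = O*(12 + O)/9 (T(O, f) = ((6*2 + O)*O)/9 = ((12 + O)*O)/9 = (O*(12 + O))/9 = O*(12 + O)/9)
w(1)*T(L, o) = 1*((1/9)*(-1)*(12 - 1)) = 1*((1/9)*(-1)*11) = 1*(-11/9) = -11/9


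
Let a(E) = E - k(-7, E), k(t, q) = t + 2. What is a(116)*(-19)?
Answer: -2299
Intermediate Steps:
k(t, q) = 2 + t
a(E) = 5 + E (a(E) = E - (2 - 7) = E - 1*(-5) = E + 5 = 5 + E)
a(116)*(-19) = (5 + 116)*(-19) = 121*(-19) = -2299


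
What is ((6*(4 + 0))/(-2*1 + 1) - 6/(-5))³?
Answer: -1481544/125 ≈ -11852.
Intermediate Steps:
((6*(4 + 0))/(-2*1 + 1) - 6/(-5))³ = ((6*4)/(-2 + 1) - 6*(-⅕))³ = (24/(-1) + 6/5)³ = (24*(-1) + 6/5)³ = (-24 + 6/5)³ = (-114/5)³ = -1481544/125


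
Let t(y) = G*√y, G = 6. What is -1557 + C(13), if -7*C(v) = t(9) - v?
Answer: -10904/7 ≈ -1557.7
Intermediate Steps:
t(y) = 6*√y
C(v) = -18/7 + v/7 (C(v) = -(6*√9 - v)/7 = -(6*3 - v)/7 = -(18 - v)/7 = -18/7 + v/7)
-1557 + C(13) = -1557 + (-18/7 + (⅐)*13) = -1557 + (-18/7 + 13/7) = -1557 - 5/7 = -10904/7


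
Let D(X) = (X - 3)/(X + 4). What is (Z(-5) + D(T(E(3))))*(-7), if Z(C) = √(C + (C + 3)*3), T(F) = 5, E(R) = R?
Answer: -14/9 - 7*I*√11 ≈ -1.5556 - 23.216*I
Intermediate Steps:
Z(C) = √(9 + 4*C) (Z(C) = √(C + (3 + C)*3) = √(C + (9 + 3*C)) = √(9 + 4*C))
D(X) = (-3 + X)/(4 + X)
(Z(-5) + D(T(E(3))))*(-7) = (√(9 + 4*(-5)) + (-3 + 5)/(4 + 5))*(-7) = (√(9 - 20) + 2/9)*(-7) = (√(-11) + (⅑)*2)*(-7) = (I*√11 + 2/9)*(-7) = (2/9 + I*√11)*(-7) = -14/9 - 7*I*√11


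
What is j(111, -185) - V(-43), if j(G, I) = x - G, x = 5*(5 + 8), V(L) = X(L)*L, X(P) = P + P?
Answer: -3744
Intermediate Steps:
X(P) = 2*P
V(L) = 2*L**2 (V(L) = (2*L)*L = 2*L**2)
x = 65 (x = 5*13 = 65)
j(G, I) = 65 - G
j(111, -185) - V(-43) = (65 - 1*111) - 2*(-43)**2 = (65 - 111) - 2*1849 = -46 - 1*3698 = -46 - 3698 = -3744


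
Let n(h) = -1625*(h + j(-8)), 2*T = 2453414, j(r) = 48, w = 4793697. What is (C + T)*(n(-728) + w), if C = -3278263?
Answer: -12101507222532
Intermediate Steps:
T = 1226707 (T = (½)*2453414 = 1226707)
n(h) = -78000 - 1625*h (n(h) = -1625*(h + 48) = -1625*(48 + h) = -78000 - 1625*h)
(C + T)*(n(-728) + w) = (-3278263 + 1226707)*((-78000 - 1625*(-728)) + 4793697) = -2051556*((-78000 + 1183000) + 4793697) = -2051556*(1105000 + 4793697) = -2051556*5898697 = -12101507222532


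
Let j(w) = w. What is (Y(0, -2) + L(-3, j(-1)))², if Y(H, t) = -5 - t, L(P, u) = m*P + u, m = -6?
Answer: 196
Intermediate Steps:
L(P, u) = u - 6*P (L(P, u) = -6*P + u = u - 6*P)
(Y(0, -2) + L(-3, j(-1)))² = ((-5 - 1*(-2)) + (-1 - 6*(-3)))² = ((-5 + 2) + (-1 + 18))² = (-3 + 17)² = 14² = 196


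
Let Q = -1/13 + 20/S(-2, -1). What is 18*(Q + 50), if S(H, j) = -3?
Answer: 10122/13 ≈ 778.62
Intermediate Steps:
Q = -263/39 (Q = -1/13 + 20/(-3) = -1*1/13 + 20*(-1/3) = -1/13 - 20/3 = -263/39 ≈ -6.7436)
18*(Q + 50) = 18*(-263/39 + 50) = 18*(1687/39) = 10122/13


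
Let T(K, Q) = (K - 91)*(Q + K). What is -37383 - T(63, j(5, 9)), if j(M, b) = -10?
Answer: -35899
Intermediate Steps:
T(K, Q) = (-91 + K)*(K + Q)
-37383 - T(63, j(5, 9)) = -37383 - (63**2 - 91*63 - 91*(-10) + 63*(-10)) = -37383 - (3969 - 5733 + 910 - 630) = -37383 - 1*(-1484) = -37383 + 1484 = -35899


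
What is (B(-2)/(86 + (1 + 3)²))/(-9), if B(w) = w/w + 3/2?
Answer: -5/1836 ≈ -0.0027233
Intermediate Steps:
B(w) = 5/2 (B(w) = 1 + 3*(½) = 1 + 3/2 = 5/2)
(B(-2)/(86 + (1 + 3)²))/(-9) = ((5/2)/(86 + (1 + 3)²))/(-9) = -5/(9*(86 + 4²)*2) = -5/(9*(86 + 16)*2) = -5/(9*102*2) = -5/(918*2) = -⅑*5/204 = -5/1836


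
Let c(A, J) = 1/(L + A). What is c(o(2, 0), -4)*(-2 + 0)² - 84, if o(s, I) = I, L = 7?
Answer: -584/7 ≈ -83.429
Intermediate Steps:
c(A, J) = 1/(7 + A)
c(o(2, 0), -4)*(-2 + 0)² - 84 = (-2 + 0)²/(7 + 0) - 84 = (-2)²/7 - 84 = (⅐)*4 - 84 = 4/7 - 84 = -584/7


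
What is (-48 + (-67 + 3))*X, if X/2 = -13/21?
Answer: 416/3 ≈ 138.67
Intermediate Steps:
X = -26/21 (X = 2*(-13/21) = -26/21 ≈ -1.2381)
(-48 + (-67 + 3))*X = (-48 + (-67 + 3))*(-26/21) = (-48 - 64)*(-26/21) = -112*(-26/21) = 416/3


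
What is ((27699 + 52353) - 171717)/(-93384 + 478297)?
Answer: -91665/384913 ≈ -0.23814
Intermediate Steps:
((27699 + 52353) - 171717)/(-93384 + 478297) = (80052 - 171717)/384913 = -91665*1/384913 = -91665/384913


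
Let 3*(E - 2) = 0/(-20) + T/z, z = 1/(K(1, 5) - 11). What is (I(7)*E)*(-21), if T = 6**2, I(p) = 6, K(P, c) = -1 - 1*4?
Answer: 23940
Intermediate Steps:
K(P, c) = -5 (K(P, c) = -1 - 4 = -5)
z = -1/16 (z = 1/(-5 - 11) = 1/(-16) = -1/16 ≈ -0.062500)
T = 36
E = -190 (E = 2 + (0/(-20) + 36/(-1/16))/3 = 2 + (0*(-1/20) + 36*(-16))/3 = 2 + (0 - 576)/3 = 2 + (1/3)*(-576) = 2 - 192 = -190)
(I(7)*E)*(-21) = (6*(-190))*(-21) = -1140*(-21) = 23940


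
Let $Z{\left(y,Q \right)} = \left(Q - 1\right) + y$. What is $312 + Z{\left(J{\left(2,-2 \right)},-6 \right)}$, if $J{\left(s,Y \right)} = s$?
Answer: $307$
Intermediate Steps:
$Z{\left(y,Q \right)} = -1 + Q + y$ ($Z{\left(y,Q \right)} = \left(-1 + Q\right) + y = -1 + Q + y$)
$312 + Z{\left(J{\left(2,-2 \right)},-6 \right)} = 312 - 5 = 307$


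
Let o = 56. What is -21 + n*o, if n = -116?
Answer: -6517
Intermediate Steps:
-21 + n*o = -21 - 116*56 = -21 - 6496 = -6517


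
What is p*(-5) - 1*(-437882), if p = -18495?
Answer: 530357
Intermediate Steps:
p*(-5) - 1*(-437882) = -18495*(-5) - 1*(-437882) = 92475 + 437882 = 530357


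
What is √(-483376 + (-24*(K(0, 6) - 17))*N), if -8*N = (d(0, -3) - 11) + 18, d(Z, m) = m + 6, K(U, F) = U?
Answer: I*√483886 ≈ 695.62*I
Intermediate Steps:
d(Z, m) = 6 + m
N = -5/4 (N = -(((6 - 3) - 11) + 18)/8 = -((3 - 11) + 18)/8 = -(-8 + 18)/8 = -⅛*10 = -5/4 ≈ -1.2500)
√(-483376 + (-24*(K(0, 6) - 17))*N) = √(-483376 - 24*(0 - 17)*(-5/4)) = √(-483376 - 24*(-17)*(-5/4)) = √(-483376 + 408*(-5/4)) = √(-483376 - 510) = √(-483886) = I*√483886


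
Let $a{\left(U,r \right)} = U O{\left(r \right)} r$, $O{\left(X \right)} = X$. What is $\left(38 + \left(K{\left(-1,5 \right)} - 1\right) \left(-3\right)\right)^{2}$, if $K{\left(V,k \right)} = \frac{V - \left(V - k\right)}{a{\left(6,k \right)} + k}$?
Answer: $\frac{1607824}{961} \approx 1673.1$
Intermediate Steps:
$a{\left(U,r \right)} = U r^{2}$ ($a{\left(U,r \right)} = U r r = U r^{2}$)
$K{\left(V,k \right)} = \frac{k}{k + 6 k^{2}}$ ($K{\left(V,k \right)} = \frac{V - \left(V - k\right)}{6 k^{2} + k} = \frac{k}{k + 6 k^{2}}$)
$\left(38 + \left(K{\left(-1,5 \right)} - 1\right) \left(-3\right)\right)^{2} = \left(38 + \left(\frac{1}{1 + 6 \cdot 5} - 1\right) \left(-3\right)\right)^{2} = \left(38 + \left(\frac{1}{1 + 30} - 1\right) \left(-3\right)\right)^{2} = \left(38 + \left(\frac{1}{31} - 1\right) \left(-3\right)\right)^{2} = \left(38 - - \frac{90}{31}\right)^{2} = \left(38 + \frac{90}{31}\right)^{2} = \left(\frac{1268}{31}\right)^{2} = \frac{1607824}{961}$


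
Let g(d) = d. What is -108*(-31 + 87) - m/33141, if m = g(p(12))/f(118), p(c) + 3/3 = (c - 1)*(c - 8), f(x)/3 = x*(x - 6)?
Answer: -7946916977707/1313974368 ≈ -6048.0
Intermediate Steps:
f(x) = 3*x*(-6 + x) (f(x) = 3*(x*(x - 6)) = 3*(x*(-6 + x)) = 3*x*(-6 + x))
p(c) = -1 + (-1 + c)*(-8 + c) (p(c) = -1 + (c - 1)*(c - 8) = -1 + (-1 + c)*(-8 + c))
m = 43/39648 (m = (7 + 12² - 9*12)/((3*118*(-6 + 118))) = (7 + 144 - 108)/((3*118*112)) = 43/39648 ≈ 0.0010845)
-108*(-31 + 87) - m/33141 = -108*(-31 + 87) - 43/(39648*33141) = -108*56 - 43/(39648*33141) = -6048 - 1*43/1313974368 = -6048 - 43/1313974368 = -7946916977707/1313974368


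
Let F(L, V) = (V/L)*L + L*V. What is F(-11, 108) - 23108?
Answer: -24188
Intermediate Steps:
F(L, V) = V + L*V
F(-11, 108) - 23108 = 108*(1 - 11) - 23108 = 108*(-10) - 23108 = -1080 - 23108 = -24188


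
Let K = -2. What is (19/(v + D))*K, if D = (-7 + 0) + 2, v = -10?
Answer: 38/15 ≈ 2.5333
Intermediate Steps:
D = -5 (D = -7 + 2 = -5)
(19/(v + D))*K = (19/(-10 - 5))*(-2) = (19/(-15))*(-2) = (19*(-1/15))*(-2) = -19/15*(-2) = 38/15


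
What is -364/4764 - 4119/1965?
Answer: -1694848/780105 ≈ -2.1726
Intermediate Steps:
-364/4764 - 4119/1965 = -364*1/4764 - 4119*1/1965 = -91/1191 - 1373/655 = -1694848/780105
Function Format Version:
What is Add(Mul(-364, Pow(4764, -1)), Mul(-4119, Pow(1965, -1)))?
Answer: Rational(-1694848, 780105) ≈ -2.1726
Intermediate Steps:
Add(Mul(-364, Pow(4764, -1)), Mul(-4119, Pow(1965, -1))) = Add(Mul(-364, Rational(1, 4764)), Mul(-4119, Rational(1, 1965))) = Add(Rational(-91, 1191), Rational(-1373, 655)) = Rational(-1694848, 780105)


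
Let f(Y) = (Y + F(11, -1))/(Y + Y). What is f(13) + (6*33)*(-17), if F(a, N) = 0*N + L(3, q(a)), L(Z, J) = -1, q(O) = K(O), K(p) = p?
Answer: -43752/13 ≈ -3365.5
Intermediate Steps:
q(O) = O
F(a, N) = -1 (F(a, N) = 0*N - 1 = 0 - 1 = -1)
f(Y) = (-1 + Y)/(2*Y) (f(Y) = (Y - 1)/(Y + Y) = (-1 + Y)/((2*Y)) = (-1 + Y)*(1/(2*Y)) = (-1 + Y)/(2*Y))
f(13) + (6*33)*(-17) = (1/2)*(-1 + 13)/13 + (6*33)*(-17) = (1/2)*(1/13)*12 + 198*(-17) = 6/13 - 3366 = -43752/13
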